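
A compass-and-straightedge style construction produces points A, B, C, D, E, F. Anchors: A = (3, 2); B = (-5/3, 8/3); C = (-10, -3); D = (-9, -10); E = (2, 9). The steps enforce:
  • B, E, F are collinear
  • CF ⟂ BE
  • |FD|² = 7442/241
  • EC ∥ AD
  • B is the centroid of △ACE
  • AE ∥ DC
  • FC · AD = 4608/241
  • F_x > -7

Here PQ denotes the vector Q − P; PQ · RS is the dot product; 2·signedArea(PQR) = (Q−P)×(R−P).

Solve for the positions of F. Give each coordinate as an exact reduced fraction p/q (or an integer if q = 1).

F = (-1498/241, -1251/241)

1. F_x = -1498/241  [B, E, F are collinear ∩ CF ⟂ BE]
2. F_y = -1251/241  [B, E, F are collinear ∩ CF ⟂ BE]
   → F = (-1498/241, -1251/241)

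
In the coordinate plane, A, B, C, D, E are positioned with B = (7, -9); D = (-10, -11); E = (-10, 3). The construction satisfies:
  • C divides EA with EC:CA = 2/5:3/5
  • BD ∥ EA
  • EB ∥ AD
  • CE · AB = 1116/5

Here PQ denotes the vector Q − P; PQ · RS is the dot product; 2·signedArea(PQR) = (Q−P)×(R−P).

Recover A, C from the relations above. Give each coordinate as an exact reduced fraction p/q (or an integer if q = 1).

A = (-27, 1)
C = (-84/5, 11/5)

1. A_x = -27  [EB ∥ AD ∩ BD ∥ EA]
2. A_y = 1  [EB ∥ AD ∩ BD ∥ EA]
   → A = (-27, 1)
3. C_x = -84/5  [C divides EA with EC:CA = 2/5:3/5]
4. C_y = 11/5  [C divides EA with EC:CA = 2/5:3/5]
   → C = (-84/5, 11/5)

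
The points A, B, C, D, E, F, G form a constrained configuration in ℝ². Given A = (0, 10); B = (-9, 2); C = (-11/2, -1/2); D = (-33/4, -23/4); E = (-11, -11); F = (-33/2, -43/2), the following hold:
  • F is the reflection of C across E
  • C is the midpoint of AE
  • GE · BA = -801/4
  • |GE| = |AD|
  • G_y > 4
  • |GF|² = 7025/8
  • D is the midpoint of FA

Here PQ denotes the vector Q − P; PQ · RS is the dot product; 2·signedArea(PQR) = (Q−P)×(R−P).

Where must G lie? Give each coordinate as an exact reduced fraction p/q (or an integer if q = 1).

1. G_x = -11/4  [line -9·x + -8·y + 53/4 = 0 ∩ |GF|² = 7025/8]
2. G_y = 19/4  [line -9·x + -8·y + 53/4 = 0 ∩ |GF|² = 7025/8]
   → G = (-11/4, 19/4)

G = (-11/4, 19/4)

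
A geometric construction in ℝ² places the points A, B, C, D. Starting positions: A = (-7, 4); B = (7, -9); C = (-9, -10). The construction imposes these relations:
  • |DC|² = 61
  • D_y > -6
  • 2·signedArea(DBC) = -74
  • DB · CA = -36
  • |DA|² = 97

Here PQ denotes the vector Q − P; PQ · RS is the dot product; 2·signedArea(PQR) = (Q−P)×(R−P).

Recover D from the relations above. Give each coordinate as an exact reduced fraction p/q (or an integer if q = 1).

1. D_x = -3  [DB · CA = -36 ∩ 2·signedArea(DBC) = -74]
2. D_y = -5  [DB · CA = -36 ∩ 2·signedArea(DBC) = -74]
   → D = (-3, -5)

D = (-3, -5)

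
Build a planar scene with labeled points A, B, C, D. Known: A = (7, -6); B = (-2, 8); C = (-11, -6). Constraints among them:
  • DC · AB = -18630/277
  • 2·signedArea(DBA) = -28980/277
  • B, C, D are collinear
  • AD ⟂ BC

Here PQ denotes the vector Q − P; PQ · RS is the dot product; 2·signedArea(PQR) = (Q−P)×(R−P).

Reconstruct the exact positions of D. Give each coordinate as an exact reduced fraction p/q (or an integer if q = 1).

1. D_x = -1589/277  [B, C, D are collinear ∩ AD ⟂ BC]
2. D_y = 606/277  [B, C, D are collinear ∩ AD ⟂ BC]
   → D = (-1589/277, 606/277)

D = (-1589/277, 606/277)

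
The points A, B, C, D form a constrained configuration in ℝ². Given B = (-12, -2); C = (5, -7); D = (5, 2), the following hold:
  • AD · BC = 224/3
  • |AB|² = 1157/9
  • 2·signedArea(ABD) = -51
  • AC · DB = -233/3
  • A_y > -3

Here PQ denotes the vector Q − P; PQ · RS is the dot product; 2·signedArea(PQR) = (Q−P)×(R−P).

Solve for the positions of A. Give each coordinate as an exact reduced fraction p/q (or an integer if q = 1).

A = (-2/3, -7/3)

1. A_x = -2/3  [AC · DB = -233/3 ∩ AD · BC = 224/3]
2. A_y = -7/3  [AC · DB = -233/3 ∩ AD · BC = 224/3]
   → A = (-2/3, -7/3)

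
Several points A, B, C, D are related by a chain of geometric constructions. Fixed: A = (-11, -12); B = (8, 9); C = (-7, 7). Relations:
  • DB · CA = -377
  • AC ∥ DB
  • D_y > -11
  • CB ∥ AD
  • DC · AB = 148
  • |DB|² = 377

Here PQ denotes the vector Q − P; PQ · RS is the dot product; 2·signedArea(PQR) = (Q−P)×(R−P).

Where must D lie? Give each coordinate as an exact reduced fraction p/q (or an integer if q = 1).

D = (4, -10)

1. D_x = 4  [AC ∥ DB ∩ CB ∥ AD]
2. D_y = -10  [AC ∥ DB ∩ CB ∥ AD]
   → D = (4, -10)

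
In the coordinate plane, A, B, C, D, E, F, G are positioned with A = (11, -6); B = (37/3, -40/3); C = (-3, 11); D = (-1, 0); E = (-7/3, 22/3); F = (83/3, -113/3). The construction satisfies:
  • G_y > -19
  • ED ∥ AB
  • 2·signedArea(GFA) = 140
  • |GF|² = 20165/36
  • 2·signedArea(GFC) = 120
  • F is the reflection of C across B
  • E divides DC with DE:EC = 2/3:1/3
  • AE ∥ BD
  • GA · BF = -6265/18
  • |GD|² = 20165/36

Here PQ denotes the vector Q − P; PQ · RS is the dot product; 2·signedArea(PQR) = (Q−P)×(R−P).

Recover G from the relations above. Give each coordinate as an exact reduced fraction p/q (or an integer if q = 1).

1. G_x = 40/3  [2·signedArea(GFA) = 140 ∩ 2·signedArea(GFC) = 120]
2. G_y = -113/6  [2·signedArea(GFA) = 140 ∩ 2·signedArea(GFC) = 120]
   → G = (40/3, -113/6)

G = (40/3, -113/6)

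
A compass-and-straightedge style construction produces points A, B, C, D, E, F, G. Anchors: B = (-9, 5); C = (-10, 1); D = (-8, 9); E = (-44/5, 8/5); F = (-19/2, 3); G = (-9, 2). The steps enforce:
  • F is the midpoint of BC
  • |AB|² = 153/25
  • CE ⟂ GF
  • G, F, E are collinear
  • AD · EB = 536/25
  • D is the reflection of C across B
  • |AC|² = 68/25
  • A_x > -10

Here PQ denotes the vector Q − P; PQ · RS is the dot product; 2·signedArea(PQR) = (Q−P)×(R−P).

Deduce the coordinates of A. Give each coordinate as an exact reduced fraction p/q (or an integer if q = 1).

A = (-48/5, 13/5)

1. A_x = -48/5  [line 1/5·x + -17/5·y + 269/25 = 0 ∩ |AC|² = 68/25]
2. A_y = 13/5  [line 1/5·x + -17/5·y + 269/25 = 0 ∩ |AC|² = 68/25]
   → A = (-48/5, 13/5)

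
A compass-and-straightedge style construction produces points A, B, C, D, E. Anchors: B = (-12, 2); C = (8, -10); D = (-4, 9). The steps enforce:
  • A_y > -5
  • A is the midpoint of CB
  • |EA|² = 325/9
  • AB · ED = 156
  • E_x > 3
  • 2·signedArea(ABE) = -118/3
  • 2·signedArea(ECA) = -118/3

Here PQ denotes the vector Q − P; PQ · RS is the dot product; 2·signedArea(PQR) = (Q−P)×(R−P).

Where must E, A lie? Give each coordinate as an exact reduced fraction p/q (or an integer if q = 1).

A = (-2, -4)
E = (4, -11/3)

1. A_x = -2  [A is the midpoint of CB]
2. A_y = -4  [A is the midpoint of CB]
   → A = (-2, -4)
3. E_x = 4  [2·signedArea(ECA) = -118/3 ∩ AB · ED = 156]
4. E_y = -11/3  [2·signedArea(ECA) = -118/3 ∩ AB · ED = 156]
   → E = (4, -11/3)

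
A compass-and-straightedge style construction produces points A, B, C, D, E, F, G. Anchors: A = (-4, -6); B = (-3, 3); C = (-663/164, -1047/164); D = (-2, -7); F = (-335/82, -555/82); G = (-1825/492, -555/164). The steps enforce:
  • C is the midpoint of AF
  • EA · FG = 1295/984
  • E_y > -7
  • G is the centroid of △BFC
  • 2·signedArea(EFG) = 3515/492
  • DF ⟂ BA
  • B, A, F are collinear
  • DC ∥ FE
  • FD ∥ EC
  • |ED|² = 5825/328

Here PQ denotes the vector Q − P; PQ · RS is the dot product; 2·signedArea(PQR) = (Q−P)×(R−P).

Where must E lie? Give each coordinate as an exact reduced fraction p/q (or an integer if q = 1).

1. E_x = -1005/164  [FD ∥ EC ∩ DC ∥ FE]
2. E_y = -1009/164  [FD ∥ EC ∩ DC ∥ FE]
   → E = (-1005/164, -1009/164)

E = (-1005/164, -1009/164)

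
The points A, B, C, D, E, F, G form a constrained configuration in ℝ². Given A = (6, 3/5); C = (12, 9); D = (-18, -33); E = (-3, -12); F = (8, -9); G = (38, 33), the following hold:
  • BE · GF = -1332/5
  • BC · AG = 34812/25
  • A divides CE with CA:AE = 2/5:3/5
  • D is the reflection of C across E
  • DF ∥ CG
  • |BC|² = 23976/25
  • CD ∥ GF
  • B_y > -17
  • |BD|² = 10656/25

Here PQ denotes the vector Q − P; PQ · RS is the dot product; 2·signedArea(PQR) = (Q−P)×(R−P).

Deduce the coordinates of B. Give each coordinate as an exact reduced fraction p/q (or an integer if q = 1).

1. B_x = -6  [BC · AG = 34812/25 ∩ BE · GF = -1332/5]
2. B_y = -81/5  [BC · AG = 34812/25 ∩ BE · GF = -1332/5]
   → B = (-6, -81/5)

B = (-6, -81/5)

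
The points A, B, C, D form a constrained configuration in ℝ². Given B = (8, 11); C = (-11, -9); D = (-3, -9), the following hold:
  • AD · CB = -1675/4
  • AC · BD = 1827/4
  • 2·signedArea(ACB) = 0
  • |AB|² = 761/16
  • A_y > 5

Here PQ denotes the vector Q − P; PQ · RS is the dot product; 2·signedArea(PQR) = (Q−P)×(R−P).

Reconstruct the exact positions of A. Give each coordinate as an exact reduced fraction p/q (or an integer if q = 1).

A = (13/4, 6)

1. A_x = 13/4  [2·signedArea(ACB) = 0 ∩ AD · CB = -1675/4]
2. A_y = 6  [2·signedArea(ACB) = 0 ∩ AD · CB = -1675/4]
   → A = (13/4, 6)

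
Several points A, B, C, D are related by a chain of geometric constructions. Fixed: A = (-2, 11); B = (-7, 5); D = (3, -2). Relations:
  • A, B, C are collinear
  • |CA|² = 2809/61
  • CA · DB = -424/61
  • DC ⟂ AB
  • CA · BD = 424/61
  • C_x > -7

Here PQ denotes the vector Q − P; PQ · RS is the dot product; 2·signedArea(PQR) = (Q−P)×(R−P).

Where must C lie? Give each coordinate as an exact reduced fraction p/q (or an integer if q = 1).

C = (-387/61, 353/61)

1. C_x = -387/61  [A, B, C are collinear ∩ DC ⟂ AB]
2. C_y = 353/61  [A, B, C are collinear ∩ DC ⟂ AB]
   → C = (-387/61, 353/61)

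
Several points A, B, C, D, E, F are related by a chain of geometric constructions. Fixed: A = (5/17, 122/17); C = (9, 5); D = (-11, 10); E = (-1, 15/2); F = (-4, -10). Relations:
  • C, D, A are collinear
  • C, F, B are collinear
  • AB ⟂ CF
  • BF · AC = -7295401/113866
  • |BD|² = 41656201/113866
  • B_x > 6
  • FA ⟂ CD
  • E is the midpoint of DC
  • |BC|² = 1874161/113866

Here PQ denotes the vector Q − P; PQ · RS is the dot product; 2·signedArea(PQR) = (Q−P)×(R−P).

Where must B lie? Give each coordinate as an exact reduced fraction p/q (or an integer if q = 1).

B = (42485/6698, 12955/6698)

1. B_x = 42485/6698  [C, F, B are collinear ∩ AB ⟂ CF]
2. B_y = 12955/6698  [C, F, B are collinear ∩ AB ⟂ CF]
   → B = (42485/6698, 12955/6698)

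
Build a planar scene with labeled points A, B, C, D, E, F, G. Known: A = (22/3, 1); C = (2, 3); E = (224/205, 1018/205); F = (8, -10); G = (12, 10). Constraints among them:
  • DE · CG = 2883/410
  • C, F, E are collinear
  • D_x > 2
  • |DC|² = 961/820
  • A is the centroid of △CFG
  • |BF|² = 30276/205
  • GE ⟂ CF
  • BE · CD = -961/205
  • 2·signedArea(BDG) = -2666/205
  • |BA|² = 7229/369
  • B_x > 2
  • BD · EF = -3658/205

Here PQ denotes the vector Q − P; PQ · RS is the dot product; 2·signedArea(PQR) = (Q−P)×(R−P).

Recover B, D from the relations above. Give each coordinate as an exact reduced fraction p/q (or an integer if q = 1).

1. D_x = 503/205  [line -10·x + -7·y + 15849/410 = 0 ∩ |DC|² = 961/820]
2. D_y = 827/410  [line -10·x + -7·y + 15849/410 = 0 ∩ |DC|² = 961/820]
   → D = (503/205, 827/410)
3. B_x = 596/205  [BE · CD = -961/205 ∩ 2·signedArea(BDG) = -2666/205]
4. B_y = 212/205  [BE · CD = -961/205 ∩ 2·signedArea(BDG) = -2666/205]
   → B = (596/205, 212/205)

B = (596/205, 212/205)
D = (503/205, 827/410)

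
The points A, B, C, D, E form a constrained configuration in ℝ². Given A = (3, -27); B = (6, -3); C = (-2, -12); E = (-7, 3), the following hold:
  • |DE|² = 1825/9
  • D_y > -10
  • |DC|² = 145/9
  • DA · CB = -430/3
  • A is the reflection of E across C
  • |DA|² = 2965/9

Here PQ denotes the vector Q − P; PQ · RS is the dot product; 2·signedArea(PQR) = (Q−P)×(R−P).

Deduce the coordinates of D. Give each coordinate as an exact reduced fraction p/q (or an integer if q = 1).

1. D_x = 2/3  [line -8·x + -9·y + -227/3 = 0 ∩ |DA|² = 2965/9]
2. D_y = -9  [line -8·x + -9·y + -227/3 = 0 ∩ |DA|² = 2965/9]
   → D = (2/3, -9)

D = (2/3, -9)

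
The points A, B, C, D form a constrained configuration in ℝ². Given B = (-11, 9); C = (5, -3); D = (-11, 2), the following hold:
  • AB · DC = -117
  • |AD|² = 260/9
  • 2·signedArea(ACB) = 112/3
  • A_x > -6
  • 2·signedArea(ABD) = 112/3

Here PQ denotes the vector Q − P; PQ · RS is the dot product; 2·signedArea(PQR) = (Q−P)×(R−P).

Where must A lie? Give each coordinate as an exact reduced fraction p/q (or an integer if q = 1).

1. A_x = -17/3  [2·signedArea(ABD) = 112/3 ∩ AB · DC = -117]
2. A_y = 8/3  [2·signedArea(ABD) = 112/3 ∩ AB · DC = -117]
   → A = (-17/3, 8/3)

A = (-17/3, 8/3)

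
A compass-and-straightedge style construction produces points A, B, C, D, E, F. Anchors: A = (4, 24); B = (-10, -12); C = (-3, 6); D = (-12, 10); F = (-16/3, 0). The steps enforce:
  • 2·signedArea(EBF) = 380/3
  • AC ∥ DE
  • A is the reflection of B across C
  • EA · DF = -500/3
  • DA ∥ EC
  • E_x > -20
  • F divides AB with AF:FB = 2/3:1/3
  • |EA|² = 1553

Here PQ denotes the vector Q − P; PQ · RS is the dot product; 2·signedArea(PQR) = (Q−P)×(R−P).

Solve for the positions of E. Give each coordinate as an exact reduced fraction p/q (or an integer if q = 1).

1. E_x = -19  [DA ∥ EC ∩ AC ∥ DE]
2. E_y = -8  [DA ∥ EC ∩ AC ∥ DE]
   → E = (-19, -8)

E = (-19, -8)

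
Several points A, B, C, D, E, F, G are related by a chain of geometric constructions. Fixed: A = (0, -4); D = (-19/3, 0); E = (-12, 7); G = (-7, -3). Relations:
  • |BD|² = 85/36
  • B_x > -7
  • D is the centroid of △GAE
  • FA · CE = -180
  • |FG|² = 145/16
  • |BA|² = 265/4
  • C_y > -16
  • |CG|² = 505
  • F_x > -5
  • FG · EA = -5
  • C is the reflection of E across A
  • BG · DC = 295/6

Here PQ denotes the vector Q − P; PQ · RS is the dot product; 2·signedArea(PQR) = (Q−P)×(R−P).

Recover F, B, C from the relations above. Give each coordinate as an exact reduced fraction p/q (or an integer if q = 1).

B = (-6, 3/2)
C = (12, -15)
F = (-19/4, -1)

1. F_x = -19/4  [line -12·x + 11·y + -46 = 0 ∩ |FG|² = 145/16]
2. F_y = -1  [line -12·x + 11·y + -46 = 0 ∩ |FG|² = 145/16]
   → F = (-19/4, -1)
3. C_x = 12  [FA · CE = -180 ∩ C is the reflection of E across A]
4. C_y = -15  [FA · CE = -180 ∩ C is the reflection of E across A]
   → C = (12, -15)
5. B_x = -6  [line -55/3·x + 15·y + -265/2 = 0 ∩ |BD|² = 85/36]
6. B_y = 3/2  [line -55/3·x + 15·y + -265/2 = 0 ∩ |BD|² = 85/36]
   → B = (-6, 3/2)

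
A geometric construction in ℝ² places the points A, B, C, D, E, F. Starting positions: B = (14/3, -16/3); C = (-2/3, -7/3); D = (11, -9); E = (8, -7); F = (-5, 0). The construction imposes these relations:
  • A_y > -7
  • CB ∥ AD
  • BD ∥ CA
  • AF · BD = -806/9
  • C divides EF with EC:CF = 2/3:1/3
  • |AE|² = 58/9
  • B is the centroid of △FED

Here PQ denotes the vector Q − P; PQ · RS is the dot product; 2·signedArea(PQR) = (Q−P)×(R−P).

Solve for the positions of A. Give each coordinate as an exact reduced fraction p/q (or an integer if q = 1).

A = (17/3, -6)

1. A_x = 17/3  [CB ∥ AD ∩ BD ∥ CA]
2. A_y = -6  [CB ∥ AD ∩ BD ∥ CA]
   → A = (17/3, -6)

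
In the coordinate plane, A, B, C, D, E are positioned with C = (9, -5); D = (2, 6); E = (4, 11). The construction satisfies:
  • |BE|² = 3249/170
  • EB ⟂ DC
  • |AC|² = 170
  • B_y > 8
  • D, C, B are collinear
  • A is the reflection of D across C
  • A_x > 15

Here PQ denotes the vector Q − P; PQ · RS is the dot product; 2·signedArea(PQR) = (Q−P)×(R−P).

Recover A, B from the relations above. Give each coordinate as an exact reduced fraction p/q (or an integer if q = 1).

1. A_x = 16  [A is the reflection of D across C]
2. A_y = -16  [A is the reflection of D across C]
   → A = (16, -16)
3. B_x = 53/170  [D, C, B are collinear ∩ EB ⟂ DC]
4. B_y = 1471/170  [D, C, B are collinear ∩ EB ⟂ DC]
   → B = (53/170, 1471/170)

A = (16, -16)
B = (53/170, 1471/170)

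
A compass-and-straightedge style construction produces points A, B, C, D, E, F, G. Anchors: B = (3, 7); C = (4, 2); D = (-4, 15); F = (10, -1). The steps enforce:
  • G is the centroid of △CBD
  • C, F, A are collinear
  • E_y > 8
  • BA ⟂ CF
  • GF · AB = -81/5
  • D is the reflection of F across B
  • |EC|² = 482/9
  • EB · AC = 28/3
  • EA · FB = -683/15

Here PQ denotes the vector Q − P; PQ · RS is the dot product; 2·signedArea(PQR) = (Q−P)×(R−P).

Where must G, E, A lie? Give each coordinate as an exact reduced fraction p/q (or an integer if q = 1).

A = (6/5, 17/5)
E = (1/3, 25/3)
G = (1, 8)

1. G_x = 1  [G is the centroid of △CBD]
2. G_y = 8  [G is the centroid of △CBD]
   → G = (1, 8)
3. A_x = 6/5  [C, F, A are collinear ∩ BA ⟂ CF]
4. A_y = 17/5  [C, F, A are collinear ∩ BA ⟂ CF]
   → A = (6/5, 17/5)
5. E_x = 1/3  [EA · FB = -683/15 ∩ EB · AC = 28/3]
6. E_y = 25/3  [EA · FB = -683/15 ∩ EB · AC = 28/3]
   → E = (1/3, 25/3)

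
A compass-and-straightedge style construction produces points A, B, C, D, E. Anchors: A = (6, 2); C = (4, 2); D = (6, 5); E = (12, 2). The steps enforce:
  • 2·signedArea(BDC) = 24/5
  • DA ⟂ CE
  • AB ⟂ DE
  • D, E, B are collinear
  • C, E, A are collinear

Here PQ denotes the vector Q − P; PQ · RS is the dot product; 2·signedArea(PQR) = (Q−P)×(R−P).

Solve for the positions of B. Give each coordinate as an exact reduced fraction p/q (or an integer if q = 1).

1. B_x = 36/5  [D, E, B are collinear ∩ AB ⟂ DE]
2. B_y = 22/5  [D, E, B are collinear ∩ AB ⟂ DE]
   → B = (36/5, 22/5)

B = (36/5, 22/5)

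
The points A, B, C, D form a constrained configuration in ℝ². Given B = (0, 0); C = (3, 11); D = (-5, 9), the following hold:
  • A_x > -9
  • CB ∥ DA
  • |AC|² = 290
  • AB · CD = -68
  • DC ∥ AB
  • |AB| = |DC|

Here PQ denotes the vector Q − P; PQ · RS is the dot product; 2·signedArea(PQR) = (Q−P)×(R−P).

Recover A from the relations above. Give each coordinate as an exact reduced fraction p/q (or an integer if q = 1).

A = (-8, -2)

1. A_x = -8  [DC ∥ AB ∩ CB ∥ DA]
2. A_y = -2  [DC ∥ AB ∩ CB ∥ DA]
   → A = (-8, -2)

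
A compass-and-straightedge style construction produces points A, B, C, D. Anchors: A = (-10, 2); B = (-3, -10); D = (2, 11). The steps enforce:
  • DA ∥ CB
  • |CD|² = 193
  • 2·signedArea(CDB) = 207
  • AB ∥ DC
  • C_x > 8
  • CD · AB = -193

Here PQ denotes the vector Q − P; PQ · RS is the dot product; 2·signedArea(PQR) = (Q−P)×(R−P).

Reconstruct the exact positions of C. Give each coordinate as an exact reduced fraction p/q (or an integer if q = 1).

1. C_x = 9  [DA ∥ CB ∩ AB ∥ DC]
2. C_y = -1  [DA ∥ CB ∩ AB ∥ DC]
   → C = (9, -1)

C = (9, -1)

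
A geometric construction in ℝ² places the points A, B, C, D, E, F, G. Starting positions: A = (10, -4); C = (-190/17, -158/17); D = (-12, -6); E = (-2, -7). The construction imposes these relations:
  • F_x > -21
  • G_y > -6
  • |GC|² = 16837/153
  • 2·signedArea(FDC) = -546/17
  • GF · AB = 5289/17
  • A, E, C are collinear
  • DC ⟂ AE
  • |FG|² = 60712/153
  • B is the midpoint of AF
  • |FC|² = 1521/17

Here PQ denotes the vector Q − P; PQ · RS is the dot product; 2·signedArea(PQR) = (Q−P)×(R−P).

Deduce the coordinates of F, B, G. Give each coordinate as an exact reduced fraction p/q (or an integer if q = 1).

1. F_x = -346/17  [line 56/17·x + 14/17·y + 1302/17 = 0 ∩ |FC|² = 1521/17]
2. F_y = -197/17  [line 56/17·x + 14/17·y + 1302/17 = 0 ∩ |FC|² = 1521/17]
   → F = (-346/17, -197/17)
3. B_x = -88/17  [B is the midpoint of AF]
4. B_y = -265/34  [B is the midpoint of AF]
   → B = (-88/17, -265/34)
5. G_x = -4/3  [line 258/17·x + 129/34·y + 1419/34 = 0 ∩ |GC|² = 16837/153]
6. G_y = -17/3  [line 258/17·x + 129/34·y + 1419/34 = 0 ∩ |GC|² = 16837/153]
   → G = (-4/3, -17/3)

B = (-88/17, -265/34)
F = (-346/17, -197/17)
G = (-4/3, -17/3)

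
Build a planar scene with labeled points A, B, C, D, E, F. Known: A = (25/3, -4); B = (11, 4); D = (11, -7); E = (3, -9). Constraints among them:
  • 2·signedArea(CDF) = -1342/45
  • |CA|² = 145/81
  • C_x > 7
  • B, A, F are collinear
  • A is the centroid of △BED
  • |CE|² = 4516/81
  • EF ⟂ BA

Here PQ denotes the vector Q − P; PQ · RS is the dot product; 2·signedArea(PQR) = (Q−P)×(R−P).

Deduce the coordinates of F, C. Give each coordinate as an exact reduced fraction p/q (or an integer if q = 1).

C = (67/9, -3)
F = (63/10, -101/10)

1. F_x = 63/10  [B, A, F are collinear ∩ EF ⟂ BA]
2. F_y = -101/10  [B, A, F are collinear ∩ EF ⟂ BA]
   → F = (63/10, -101/10)
3. C_x = 67/9  [line 31/10·x + -47/10·y + -1673/45 = 0 ∩ |CE|² = 4516/81]
4. C_y = -3  [line 31/10·x + -47/10·y + -1673/45 = 0 ∩ |CE|² = 4516/81]
   → C = (67/9, -3)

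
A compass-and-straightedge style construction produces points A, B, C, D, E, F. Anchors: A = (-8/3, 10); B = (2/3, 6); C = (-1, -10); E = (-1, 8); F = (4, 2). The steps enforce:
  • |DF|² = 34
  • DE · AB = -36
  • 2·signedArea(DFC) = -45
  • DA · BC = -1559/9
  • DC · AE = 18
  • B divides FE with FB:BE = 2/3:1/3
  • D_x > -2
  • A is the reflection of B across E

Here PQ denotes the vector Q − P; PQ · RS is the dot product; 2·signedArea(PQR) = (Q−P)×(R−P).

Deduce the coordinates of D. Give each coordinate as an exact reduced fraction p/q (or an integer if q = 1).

1. D_x = -1  [DE · AB = -36 ∩ DA · BC = -1559/9]
2. D_y = -1  [DE · AB = -36 ∩ DA · BC = -1559/9]
   → D = (-1, -1)

D = (-1, -1)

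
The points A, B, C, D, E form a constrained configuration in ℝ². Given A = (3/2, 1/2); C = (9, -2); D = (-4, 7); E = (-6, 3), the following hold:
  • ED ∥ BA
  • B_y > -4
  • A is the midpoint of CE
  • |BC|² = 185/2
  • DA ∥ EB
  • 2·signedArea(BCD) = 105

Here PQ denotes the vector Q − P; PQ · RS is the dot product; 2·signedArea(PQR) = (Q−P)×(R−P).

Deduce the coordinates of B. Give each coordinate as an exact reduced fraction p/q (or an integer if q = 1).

B = (-1/2, -7/2)

1. B_x = -1/2  [ED ∥ BA ∩ DA ∥ EB]
2. B_y = -7/2  [ED ∥ BA ∩ DA ∥ EB]
   → B = (-1/2, -7/2)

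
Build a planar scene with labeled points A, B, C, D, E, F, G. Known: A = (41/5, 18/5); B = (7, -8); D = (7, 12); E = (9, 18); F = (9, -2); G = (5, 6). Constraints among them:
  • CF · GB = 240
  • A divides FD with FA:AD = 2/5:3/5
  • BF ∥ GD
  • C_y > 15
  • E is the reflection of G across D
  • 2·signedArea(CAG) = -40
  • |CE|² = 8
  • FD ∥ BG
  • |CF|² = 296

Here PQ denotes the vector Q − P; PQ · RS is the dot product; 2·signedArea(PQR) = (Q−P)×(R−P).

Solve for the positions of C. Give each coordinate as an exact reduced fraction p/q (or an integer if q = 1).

C = (47/5, 76/5)

1. C_x = 47/5  [2·signedArea(CAG) = -40 ∩ CF · GB = 240]
2. C_y = 76/5  [2·signedArea(CAG) = -40 ∩ CF · GB = 240]
   → C = (47/5, 76/5)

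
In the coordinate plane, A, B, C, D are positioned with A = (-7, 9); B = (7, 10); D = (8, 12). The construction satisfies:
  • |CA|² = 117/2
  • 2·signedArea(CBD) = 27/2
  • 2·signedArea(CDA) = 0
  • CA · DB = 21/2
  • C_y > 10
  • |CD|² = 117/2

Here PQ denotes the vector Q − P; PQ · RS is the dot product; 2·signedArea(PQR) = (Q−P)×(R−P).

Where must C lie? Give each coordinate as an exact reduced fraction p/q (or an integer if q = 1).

C = (1/2, 21/2)

1. C_x = 1/2  [2·signedArea(CDA) = 0 ∩ 2·signedArea(CBD) = 27/2]
2. C_y = 21/2  [2·signedArea(CDA) = 0 ∩ 2·signedArea(CBD) = 27/2]
   → C = (1/2, 21/2)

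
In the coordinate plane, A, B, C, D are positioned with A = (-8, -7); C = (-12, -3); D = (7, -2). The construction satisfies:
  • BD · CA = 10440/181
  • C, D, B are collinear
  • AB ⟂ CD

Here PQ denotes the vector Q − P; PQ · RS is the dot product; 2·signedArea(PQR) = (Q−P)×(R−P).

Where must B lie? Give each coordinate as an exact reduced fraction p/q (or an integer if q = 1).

1. B_x = -1488/181  [C, D, B are collinear ∩ AB ⟂ CD]
2. B_y = -507/181  [C, D, B are collinear ∩ AB ⟂ CD]
   → B = (-1488/181, -507/181)

B = (-1488/181, -507/181)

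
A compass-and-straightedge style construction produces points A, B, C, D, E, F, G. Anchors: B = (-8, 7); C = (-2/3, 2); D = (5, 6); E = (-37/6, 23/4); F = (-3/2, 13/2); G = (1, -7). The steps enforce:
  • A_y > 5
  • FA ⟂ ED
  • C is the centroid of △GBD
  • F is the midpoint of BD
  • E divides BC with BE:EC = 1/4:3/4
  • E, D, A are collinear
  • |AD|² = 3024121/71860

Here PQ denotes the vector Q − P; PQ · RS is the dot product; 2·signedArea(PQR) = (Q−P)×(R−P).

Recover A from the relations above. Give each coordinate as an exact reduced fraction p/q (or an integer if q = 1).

1. A_x = -26688/17965  [E, D, A are collinear ∩ FA ⟂ ED]
2. A_y = 210363/35930  [E, D, A are collinear ∩ FA ⟂ ED]
   → A = (-26688/17965, 210363/35930)

A = (-26688/17965, 210363/35930)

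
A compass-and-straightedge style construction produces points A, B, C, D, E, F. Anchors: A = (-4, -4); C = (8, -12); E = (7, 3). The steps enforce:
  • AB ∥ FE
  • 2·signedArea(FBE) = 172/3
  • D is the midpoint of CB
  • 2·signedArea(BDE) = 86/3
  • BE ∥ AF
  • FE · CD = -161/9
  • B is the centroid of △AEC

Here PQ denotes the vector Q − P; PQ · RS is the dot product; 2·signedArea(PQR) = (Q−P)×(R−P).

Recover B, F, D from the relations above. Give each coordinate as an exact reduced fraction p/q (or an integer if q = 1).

B = (11/3, -13/3)
D = (35/6, -49/6)
F = (-2/3, 10/3)

1. B_x = 11/3  [B is the centroid of △AEC]
2. B_y = -13/3  [B is the centroid of △AEC]
   → B = (11/3, -13/3)
3. F_x = -2/3  [AB ∥ FE ∩ BE ∥ AF]
4. F_y = 10/3  [AB ∥ FE ∩ BE ∥ AF]
   → F = (-2/3, 10/3)
5. D_x = 35/6  [D is the midpoint of CB]
6. D_y = -49/6  [D is the midpoint of CB]
   → D = (35/6, -49/6)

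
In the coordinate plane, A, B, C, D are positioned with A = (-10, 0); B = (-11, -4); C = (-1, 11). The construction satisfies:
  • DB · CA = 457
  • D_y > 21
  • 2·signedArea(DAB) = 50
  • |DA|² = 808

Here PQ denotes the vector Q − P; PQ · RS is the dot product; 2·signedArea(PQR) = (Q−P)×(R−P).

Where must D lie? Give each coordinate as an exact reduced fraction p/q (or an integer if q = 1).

1. D_x = 8  [2·signedArea(DAB) = 50 ∩ DB · CA = 457]
2. D_y = 22  [2·signedArea(DAB) = 50 ∩ DB · CA = 457]
   → D = (8, 22)

D = (8, 22)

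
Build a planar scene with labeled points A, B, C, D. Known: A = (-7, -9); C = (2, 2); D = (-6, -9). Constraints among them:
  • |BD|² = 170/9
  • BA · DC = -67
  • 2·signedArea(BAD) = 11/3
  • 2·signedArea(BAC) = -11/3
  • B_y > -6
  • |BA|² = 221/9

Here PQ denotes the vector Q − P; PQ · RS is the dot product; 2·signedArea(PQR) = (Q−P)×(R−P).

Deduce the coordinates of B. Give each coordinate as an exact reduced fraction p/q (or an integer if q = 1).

B = (-11/3, -16/3)

1. B_x = -11/3  [2·signedArea(BAD) = 11/3 ∩ BA · DC = -67]
2. B_y = -16/3  [2·signedArea(BAD) = 11/3 ∩ BA · DC = -67]
   → B = (-11/3, -16/3)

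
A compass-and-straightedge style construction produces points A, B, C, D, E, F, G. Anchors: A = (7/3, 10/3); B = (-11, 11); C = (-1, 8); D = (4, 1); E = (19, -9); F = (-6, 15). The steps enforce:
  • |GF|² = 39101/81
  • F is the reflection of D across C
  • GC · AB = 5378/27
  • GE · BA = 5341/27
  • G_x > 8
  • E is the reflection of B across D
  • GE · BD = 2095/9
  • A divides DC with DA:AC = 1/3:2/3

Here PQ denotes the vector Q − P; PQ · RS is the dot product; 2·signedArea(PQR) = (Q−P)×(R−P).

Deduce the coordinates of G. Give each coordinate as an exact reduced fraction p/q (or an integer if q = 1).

G = (76/9, -14/9)

1. G_x = 76/9  [GC · AB = 5378/27 ∩ GE · BD = 2095/9]
2. G_y = -14/9  [GC · AB = 5378/27 ∩ GE · BD = 2095/9]
   → G = (76/9, -14/9)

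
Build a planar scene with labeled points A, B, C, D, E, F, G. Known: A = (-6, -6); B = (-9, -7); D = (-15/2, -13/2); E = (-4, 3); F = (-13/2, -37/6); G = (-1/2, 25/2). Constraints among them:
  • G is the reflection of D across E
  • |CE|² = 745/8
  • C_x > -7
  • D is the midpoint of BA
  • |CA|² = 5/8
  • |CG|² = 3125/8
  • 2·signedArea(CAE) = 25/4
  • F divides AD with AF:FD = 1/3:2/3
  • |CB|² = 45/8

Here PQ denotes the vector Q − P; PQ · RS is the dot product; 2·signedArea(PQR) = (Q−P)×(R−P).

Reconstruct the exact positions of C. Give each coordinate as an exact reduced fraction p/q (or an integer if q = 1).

1. C_x = -27/4  [line -9·x + 2·y + -193/4 = 0 ∩ |CB|² = 45/8]
2. C_y = -25/4  [line -9·x + 2·y + -193/4 = 0 ∩ |CB|² = 45/8]
   → C = (-27/4, -25/4)

C = (-27/4, -25/4)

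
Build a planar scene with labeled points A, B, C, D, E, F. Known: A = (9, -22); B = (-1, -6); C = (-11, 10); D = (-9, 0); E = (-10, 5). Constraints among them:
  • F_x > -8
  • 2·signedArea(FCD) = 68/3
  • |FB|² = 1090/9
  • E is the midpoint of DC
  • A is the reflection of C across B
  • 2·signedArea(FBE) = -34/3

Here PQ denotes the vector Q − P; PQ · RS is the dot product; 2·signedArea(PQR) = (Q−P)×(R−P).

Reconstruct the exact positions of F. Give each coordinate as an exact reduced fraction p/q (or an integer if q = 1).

F = (-22/3, 3)

1. F_x = -22/3  [2·signedArea(FCD) = 68/3 ∩ 2·signedArea(FBE) = -34/3]
2. F_y = 3  [2·signedArea(FCD) = 68/3 ∩ 2·signedArea(FBE) = -34/3]
   → F = (-22/3, 3)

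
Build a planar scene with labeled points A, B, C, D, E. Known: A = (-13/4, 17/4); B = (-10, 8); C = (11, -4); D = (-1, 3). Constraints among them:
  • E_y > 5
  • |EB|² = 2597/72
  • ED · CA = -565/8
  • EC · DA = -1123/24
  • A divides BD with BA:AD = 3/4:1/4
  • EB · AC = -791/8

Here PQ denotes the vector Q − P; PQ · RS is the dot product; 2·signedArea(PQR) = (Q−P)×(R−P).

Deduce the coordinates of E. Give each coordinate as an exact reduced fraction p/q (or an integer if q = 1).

E = (-19/4, 61/12)

1. E_x = -19/4  [ED · CA = -565/8 ∩ EC · DA = -1123/24]
2. E_y = 61/12  [ED · CA = -565/8 ∩ EC · DA = -1123/24]
   → E = (-19/4, 61/12)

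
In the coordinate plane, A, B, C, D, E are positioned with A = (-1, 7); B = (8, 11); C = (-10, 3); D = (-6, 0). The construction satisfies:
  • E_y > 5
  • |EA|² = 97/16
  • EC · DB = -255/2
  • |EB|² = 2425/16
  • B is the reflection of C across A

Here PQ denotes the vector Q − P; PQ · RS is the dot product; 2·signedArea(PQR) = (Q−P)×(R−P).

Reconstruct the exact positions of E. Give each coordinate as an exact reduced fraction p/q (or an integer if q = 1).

1. E_x = -13/4  [line -14·x + -11·y + 41/2 = 0 ∩ |EB|² = 2425/16]
2. E_y = 6  [line -14·x + -11·y + 41/2 = 0 ∩ |EB|² = 2425/16]
   → E = (-13/4, 6)

E = (-13/4, 6)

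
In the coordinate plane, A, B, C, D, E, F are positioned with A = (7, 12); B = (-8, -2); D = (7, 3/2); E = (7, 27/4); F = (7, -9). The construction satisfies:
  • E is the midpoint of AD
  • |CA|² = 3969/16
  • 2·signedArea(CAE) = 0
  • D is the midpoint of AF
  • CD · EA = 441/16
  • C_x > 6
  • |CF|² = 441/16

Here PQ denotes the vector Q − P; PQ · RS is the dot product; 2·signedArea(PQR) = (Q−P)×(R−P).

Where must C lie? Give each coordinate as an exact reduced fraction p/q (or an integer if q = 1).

1. C_x = 7  [2·signedArea(CAE) = 0 ∩ CD · EA = 441/16]
2. C_y = -15/4  [2·signedArea(CAE) = 0 ∩ CD · EA = 441/16]
   → C = (7, -15/4)

C = (7, -15/4)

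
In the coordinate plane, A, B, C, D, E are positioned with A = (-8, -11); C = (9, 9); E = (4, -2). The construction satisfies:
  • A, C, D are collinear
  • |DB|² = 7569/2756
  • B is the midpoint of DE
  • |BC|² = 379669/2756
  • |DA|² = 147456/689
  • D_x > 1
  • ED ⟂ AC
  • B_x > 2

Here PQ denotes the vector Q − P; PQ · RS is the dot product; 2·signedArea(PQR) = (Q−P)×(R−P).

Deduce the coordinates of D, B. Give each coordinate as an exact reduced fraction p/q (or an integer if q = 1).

1. D_x = 1016/689  [A, C, D are collinear ∩ ED ⟂ AC]
2. D_y = 101/689  [A, C, D are collinear ∩ ED ⟂ AC]
   → D = (1016/689, 101/689)
3. B_x = 1886/689  [B is the midpoint of DE]
4. B_y = -1277/1378  [B is the midpoint of DE]
   → B = (1886/689, -1277/1378)

B = (1886/689, -1277/1378)
D = (1016/689, 101/689)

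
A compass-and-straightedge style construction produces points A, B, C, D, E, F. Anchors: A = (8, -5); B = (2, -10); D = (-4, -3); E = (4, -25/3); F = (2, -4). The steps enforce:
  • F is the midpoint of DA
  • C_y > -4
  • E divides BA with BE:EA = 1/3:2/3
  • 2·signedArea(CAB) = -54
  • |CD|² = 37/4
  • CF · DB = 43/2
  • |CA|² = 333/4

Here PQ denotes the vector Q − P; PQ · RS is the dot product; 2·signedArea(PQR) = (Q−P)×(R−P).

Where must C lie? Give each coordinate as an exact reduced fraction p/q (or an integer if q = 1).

1. C_x = -1  [CF · DB = 43/2 ∩ 2·signedArea(CAB) = -54]
2. C_y = -7/2  [CF · DB = 43/2 ∩ 2·signedArea(CAB) = -54]
   → C = (-1, -7/2)

C = (-1, -7/2)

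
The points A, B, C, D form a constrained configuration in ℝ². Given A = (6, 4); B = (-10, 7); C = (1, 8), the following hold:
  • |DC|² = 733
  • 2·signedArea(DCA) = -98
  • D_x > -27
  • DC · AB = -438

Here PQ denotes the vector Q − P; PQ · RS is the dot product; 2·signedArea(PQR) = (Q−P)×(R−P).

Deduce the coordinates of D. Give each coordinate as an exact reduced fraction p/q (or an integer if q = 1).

1. D_x = -26  [DC · AB = -438 ∩ 2·signedArea(DCA) = -98]
2. D_y = 10  [DC · AB = -438 ∩ 2·signedArea(DCA) = -98]
   → D = (-26, 10)

D = (-26, 10)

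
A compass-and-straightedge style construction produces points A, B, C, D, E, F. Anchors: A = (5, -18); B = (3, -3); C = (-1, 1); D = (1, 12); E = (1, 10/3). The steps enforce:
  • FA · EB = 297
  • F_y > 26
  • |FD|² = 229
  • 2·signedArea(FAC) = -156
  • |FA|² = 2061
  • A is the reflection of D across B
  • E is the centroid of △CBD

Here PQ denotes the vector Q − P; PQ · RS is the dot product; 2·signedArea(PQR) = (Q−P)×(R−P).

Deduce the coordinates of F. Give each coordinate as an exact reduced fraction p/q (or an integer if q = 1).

1. F_x = -1  [FA · EB = 297 ∩ 2·signedArea(FAC) = -156]
2. F_y = 27  [FA · EB = 297 ∩ 2·signedArea(FAC) = -156]
   → F = (-1, 27)

F = (-1, 27)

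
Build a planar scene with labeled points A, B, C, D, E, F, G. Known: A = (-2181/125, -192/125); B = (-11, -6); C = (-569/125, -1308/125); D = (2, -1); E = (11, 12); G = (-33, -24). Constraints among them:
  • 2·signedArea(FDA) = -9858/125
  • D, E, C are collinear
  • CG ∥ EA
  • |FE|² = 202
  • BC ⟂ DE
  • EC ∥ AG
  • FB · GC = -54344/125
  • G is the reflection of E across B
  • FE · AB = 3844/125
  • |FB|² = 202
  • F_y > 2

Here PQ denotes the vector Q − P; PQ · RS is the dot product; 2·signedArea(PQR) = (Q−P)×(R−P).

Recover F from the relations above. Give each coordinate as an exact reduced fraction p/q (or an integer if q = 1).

1. F_x = 0  [FB · GC = -54344/125 ∩ 2·signedArea(FDA) = -9858/125]
2. F_y = 3  [FB · GC = -54344/125 ∩ 2·signedArea(FDA) = -9858/125]
   → F = (0, 3)

F = (0, 3)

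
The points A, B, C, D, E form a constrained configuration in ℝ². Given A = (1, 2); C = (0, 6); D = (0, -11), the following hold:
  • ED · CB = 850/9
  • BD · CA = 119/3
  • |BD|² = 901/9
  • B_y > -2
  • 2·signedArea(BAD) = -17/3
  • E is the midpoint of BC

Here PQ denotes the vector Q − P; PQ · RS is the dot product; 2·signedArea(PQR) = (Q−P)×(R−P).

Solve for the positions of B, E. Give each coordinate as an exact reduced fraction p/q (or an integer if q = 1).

1. B_x = 1/3  [BD · CA = 119/3 ∩ 2·signedArea(BAD) = -17/3]
2. B_y = -1  [BD · CA = 119/3 ∩ 2·signedArea(BAD) = -17/3]
   → B = (1/3, -1)
3. E_x = 1/6  [E is the midpoint of BC]
4. E_y = 5/2  [E is the midpoint of BC]
   → E = (1/6, 5/2)

B = (1/3, -1)
E = (1/6, 5/2)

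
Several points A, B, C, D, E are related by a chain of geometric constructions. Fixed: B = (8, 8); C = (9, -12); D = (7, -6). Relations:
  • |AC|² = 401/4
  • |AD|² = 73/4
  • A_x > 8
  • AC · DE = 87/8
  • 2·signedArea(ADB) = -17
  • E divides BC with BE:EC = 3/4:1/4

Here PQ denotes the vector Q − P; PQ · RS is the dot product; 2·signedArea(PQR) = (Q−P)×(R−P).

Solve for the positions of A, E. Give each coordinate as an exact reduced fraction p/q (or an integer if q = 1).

1. A_x = 17/2  [line -14·x + 1·y + 121 = 0 ∩ |AD|² = 73/4]
2. A_y = -2  [line -14·x + 1·y + 121 = 0 ∩ |AD|² = 73/4]
   → A = (17/2, -2)
3. E_x = 35/4  [AC · DE = 87/8 ∩ E divides BC with BE:EC = 3/4:1/4]
4. E_y = -7  [AC · DE = 87/8 ∩ E divides BC with BE:EC = 3/4:1/4]
   → E = (35/4, -7)

A = (17/2, -2)
E = (35/4, -7)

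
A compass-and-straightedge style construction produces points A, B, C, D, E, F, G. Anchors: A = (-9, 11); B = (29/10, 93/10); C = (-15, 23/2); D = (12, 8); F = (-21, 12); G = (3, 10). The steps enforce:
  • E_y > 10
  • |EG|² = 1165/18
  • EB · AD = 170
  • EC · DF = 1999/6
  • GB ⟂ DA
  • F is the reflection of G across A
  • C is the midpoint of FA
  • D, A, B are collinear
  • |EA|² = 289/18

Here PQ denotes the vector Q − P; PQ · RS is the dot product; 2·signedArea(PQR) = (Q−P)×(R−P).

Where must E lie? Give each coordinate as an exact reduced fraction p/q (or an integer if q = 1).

1. E_x = -151/30  [EC · DF = 1999/6 ∩ EB · AD = 170]
2. E_y = 313/30  [EC · DF = 1999/6 ∩ EB · AD = 170]
   → E = (-151/30, 313/30)

E = (-151/30, 313/30)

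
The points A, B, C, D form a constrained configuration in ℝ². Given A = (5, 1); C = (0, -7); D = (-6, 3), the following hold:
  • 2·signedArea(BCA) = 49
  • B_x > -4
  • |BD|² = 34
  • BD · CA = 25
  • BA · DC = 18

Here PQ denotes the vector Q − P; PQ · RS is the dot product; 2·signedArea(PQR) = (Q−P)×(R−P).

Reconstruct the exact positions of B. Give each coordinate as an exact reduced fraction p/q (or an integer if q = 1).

B = (-3, -2)

1. B_x = -3  [BA · DC = 18 ∩ 2·signedArea(BCA) = 49]
2. B_y = -2  [BA · DC = 18 ∩ 2·signedArea(BCA) = 49]
   → B = (-3, -2)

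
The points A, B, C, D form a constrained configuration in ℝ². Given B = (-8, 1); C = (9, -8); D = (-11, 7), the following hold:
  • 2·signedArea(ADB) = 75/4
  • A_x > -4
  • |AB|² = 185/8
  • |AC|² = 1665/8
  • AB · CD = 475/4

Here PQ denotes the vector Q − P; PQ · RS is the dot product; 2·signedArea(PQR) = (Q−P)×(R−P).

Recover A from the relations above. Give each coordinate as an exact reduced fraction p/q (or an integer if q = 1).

1. A_x = -15/4  [AB · CD = 475/4 ∩ 2·signedArea(ADB) = 75/4]
2. A_y = -5/4  [AB · CD = 475/4 ∩ 2·signedArea(ADB) = 75/4]
   → A = (-15/4, -5/4)

A = (-15/4, -5/4)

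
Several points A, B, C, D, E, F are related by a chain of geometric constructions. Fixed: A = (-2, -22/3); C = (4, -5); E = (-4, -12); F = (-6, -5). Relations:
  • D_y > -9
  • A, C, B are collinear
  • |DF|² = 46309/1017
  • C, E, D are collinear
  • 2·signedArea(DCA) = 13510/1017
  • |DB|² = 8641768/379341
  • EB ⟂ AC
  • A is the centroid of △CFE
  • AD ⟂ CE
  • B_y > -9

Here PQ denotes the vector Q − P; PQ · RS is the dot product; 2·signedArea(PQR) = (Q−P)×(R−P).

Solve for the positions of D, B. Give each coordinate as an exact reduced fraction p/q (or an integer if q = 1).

1. D_x = -188/339  [C, E, D are collinear ∩ AD ⟂ CE]
2. D_y = -3046/339  [C, E, D are collinear ∩ AD ⟂ CE]
   → D = (-188/339, -3046/339)
3. B_x = -1982/373  [A, C, B are collinear ∩ EB ⟂ AC]
4. B_y = -3216/373  [A, C, B are collinear ∩ EB ⟂ AC]
   → B = (-1982/373, -3216/373)

B = (-1982/373, -3216/373)
D = (-188/339, -3046/339)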